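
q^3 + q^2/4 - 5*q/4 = q*(q - 1)*(q + 5/4)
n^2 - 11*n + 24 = (n - 8)*(n - 3)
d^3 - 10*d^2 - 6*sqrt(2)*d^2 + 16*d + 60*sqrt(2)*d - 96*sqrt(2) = (d - 8)*(d - 2)*(d - 6*sqrt(2))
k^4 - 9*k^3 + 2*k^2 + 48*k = k*(k - 8)*(k - 3)*(k + 2)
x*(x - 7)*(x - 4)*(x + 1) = x^4 - 10*x^3 + 17*x^2 + 28*x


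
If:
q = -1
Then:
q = -1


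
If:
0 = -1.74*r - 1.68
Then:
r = -0.97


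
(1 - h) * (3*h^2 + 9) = -3*h^3 + 3*h^2 - 9*h + 9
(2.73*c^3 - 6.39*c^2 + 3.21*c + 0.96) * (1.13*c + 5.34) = 3.0849*c^4 + 7.3575*c^3 - 30.4953*c^2 + 18.2262*c + 5.1264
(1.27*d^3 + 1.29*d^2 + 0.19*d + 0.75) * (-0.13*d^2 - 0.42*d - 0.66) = -0.1651*d^5 - 0.7011*d^4 - 1.4047*d^3 - 1.0287*d^2 - 0.4404*d - 0.495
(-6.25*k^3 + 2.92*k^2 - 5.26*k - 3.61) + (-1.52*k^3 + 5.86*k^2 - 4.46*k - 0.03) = -7.77*k^3 + 8.78*k^2 - 9.72*k - 3.64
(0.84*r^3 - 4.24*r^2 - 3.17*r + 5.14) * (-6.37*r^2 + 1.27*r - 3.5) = -5.3508*r^5 + 28.0756*r^4 + 11.8681*r^3 - 21.9277*r^2 + 17.6228*r - 17.99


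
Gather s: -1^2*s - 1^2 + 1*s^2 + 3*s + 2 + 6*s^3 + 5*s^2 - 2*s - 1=6*s^3 + 6*s^2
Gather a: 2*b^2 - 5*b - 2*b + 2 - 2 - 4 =2*b^2 - 7*b - 4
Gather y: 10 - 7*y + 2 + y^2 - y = y^2 - 8*y + 12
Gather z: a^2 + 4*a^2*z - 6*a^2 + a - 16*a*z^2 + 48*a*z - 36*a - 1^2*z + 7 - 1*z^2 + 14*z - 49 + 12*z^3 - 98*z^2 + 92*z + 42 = -5*a^2 - 35*a + 12*z^3 + z^2*(-16*a - 99) + z*(4*a^2 + 48*a + 105)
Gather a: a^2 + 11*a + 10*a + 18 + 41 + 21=a^2 + 21*a + 80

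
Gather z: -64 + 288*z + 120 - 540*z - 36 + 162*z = 20 - 90*z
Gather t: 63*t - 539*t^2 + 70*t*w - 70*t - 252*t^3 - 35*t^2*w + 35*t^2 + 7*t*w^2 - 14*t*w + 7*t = -252*t^3 + t^2*(-35*w - 504) + t*(7*w^2 + 56*w)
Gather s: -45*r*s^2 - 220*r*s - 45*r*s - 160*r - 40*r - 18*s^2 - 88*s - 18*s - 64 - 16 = -200*r + s^2*(-45*r - 18) + s*(-265*r - 106) - 80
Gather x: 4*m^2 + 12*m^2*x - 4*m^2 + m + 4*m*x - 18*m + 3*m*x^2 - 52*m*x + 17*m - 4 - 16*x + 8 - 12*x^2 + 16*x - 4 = x^2*(3*m - 12) + x*(12*m^2 - 48*m)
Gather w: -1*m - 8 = -m - 8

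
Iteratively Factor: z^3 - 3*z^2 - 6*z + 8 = (z - 4)*(z^2 + z - 2) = (z - 4)*(z + 2)*(z - 1)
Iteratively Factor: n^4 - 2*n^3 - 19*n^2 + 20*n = (n + 4)*(n^3 - 6*n^2 + 5*n) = (n - 5)*(n + 4)*(n^2 - n) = n*(n - 5)*(n + 4)*(n - 1)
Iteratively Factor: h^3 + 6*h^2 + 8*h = (h + 4)*(h^2 + 2*h) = (h + 2)*(h + 4)*(h)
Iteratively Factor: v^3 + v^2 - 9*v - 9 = (v - 3)*(v^2 + 4*v + 3) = (v - 3)*(v + 3)*(v + 1)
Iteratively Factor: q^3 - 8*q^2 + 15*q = (q - 3)*(q^2 - 5*q) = (q - 5)*(q - 3)*(q)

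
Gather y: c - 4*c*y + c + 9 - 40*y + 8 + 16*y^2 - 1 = 2*c + 16*y^2 + y*(-4*c - 40) + 16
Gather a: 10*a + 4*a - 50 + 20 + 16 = 14*a - 14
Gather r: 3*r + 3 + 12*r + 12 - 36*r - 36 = -21*r - 21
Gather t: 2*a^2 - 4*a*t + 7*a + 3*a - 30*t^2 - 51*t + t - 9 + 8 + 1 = 2*a^2 + 10*a - 30*t^2 + t*(-4*a - 50)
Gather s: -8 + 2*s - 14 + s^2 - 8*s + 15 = s^2 - 6*s - 7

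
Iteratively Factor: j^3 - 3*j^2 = (j)*(j^2 - 3*j) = j^2*(j - 3)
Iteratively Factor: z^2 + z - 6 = (z - 2)*(z + 3)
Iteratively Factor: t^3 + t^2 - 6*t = (t - 2)*(t^2 + 3*t) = t*(t - 2)*(t + 3)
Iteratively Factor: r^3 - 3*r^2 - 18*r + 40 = (r - 5)*(r^2 + 2*r - 8) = (r - 5)*(r - 2)*(r + 4)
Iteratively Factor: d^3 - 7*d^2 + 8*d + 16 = (d - 4)*(d^2 - 3*d - 4) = (d - 4)^2*(d + 1)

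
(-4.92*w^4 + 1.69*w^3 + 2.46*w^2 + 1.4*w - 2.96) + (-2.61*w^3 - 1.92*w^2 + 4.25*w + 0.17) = -4.92*w^4 - 0.92*w^3 + 0.54*w^2 + 5.65*w - 2.79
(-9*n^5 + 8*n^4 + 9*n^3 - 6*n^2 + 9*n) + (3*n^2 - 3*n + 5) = -9*n^5 + 8*n^4 + 9*n^3 - 3*n^2 + 6*n + 5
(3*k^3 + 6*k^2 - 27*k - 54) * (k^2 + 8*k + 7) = 3*k^5 + 30*k^4 + 42*k^3 - 228*k^2 - 621*k - 378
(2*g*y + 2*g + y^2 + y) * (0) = 0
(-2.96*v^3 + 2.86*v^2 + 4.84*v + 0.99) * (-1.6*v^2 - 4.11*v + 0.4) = 4.736*v^5 + 7.5896*v^4 - 20.6826*v^3 - 20.3324*v^2 - 2.1329*v + 0.396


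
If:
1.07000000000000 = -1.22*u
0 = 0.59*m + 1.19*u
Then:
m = 1.77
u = -0.88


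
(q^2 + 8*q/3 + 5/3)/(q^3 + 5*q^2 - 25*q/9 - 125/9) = 3*(q + 1)/(3*q^2 + 10*q - 25)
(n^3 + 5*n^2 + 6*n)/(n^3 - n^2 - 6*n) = (n + 3)/(n - 3)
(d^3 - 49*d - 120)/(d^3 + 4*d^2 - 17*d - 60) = (d - 8)/(d - 4)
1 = 1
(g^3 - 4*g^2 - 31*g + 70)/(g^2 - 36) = (g^3 - 4*g^2 - 31*g + 70)/(g^2 - 36)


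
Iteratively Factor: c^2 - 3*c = (c)*(c - 3)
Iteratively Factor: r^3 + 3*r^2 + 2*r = (r)*(r^2 + 3*r + 2) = r*(r + 1)*(r + 2)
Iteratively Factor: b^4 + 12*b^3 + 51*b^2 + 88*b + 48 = (b + 4)*(b^3 + 8*b^2 + 19*b + 12) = (b + 1)*(b + 4)*(b^2 + 7*b + 12) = (b + 1)*(b + 4)^2*(b + 3)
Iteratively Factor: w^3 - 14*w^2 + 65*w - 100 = (w - 5)*(w^2 - 9*w + 20) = (w - 5)^2*(w - 4)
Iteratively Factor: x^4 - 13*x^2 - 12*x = (x - 4)*(x^3 + 4*x^2 + 3*x) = (x - 4)*(x + 3)*(x^2 + x) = (x - 4)*(x + 1)*(x + 3)*(x)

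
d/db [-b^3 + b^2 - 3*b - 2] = -3*b^2 + 2*b - 3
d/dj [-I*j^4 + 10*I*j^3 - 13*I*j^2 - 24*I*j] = I*(-4*j^3 + 30*j^2 - 26*j - 24)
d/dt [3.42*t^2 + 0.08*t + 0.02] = 6.84*t + 0.08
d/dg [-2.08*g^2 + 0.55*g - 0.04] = 0.55 - 4.16*g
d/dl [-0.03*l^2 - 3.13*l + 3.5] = -0.06*l - 3.13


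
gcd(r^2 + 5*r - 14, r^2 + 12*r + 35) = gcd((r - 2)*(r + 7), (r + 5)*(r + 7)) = r + 7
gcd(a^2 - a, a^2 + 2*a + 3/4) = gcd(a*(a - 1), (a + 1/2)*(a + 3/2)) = 1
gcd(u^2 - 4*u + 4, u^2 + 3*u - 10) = u - 2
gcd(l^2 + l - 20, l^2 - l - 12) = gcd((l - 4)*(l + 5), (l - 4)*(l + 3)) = l - 4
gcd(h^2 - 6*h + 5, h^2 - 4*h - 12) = 1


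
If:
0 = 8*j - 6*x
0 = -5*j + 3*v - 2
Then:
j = 3*x/4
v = 5*x/4 + 2/3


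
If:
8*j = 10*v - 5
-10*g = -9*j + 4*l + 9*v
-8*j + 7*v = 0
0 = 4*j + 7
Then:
No Solution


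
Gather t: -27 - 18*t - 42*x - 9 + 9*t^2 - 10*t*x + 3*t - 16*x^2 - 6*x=9*t^2 + t*(-10*x - 15) - 16*x^2 - 48*x - 36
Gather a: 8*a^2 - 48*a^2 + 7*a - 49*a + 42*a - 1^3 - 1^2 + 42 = 40 - 40*a^2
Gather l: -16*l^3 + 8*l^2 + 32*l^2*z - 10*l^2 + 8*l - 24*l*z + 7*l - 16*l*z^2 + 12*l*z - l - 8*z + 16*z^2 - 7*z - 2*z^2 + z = -16*l^3 + l^2*(32*z - 2) + l*(-16*z^2 - 12*z + 14) + 14*z^2 - 14*z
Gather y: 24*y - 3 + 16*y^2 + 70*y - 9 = 16*y^2 + 94*y - 12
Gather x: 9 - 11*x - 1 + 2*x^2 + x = 2*x^2 - 10*x + 8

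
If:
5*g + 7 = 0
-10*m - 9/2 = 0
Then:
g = -7/5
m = -9/20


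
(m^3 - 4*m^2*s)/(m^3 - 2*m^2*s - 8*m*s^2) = m/(m + 2*s)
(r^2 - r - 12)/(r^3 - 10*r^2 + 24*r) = (r + 3)/(r*(r - 6))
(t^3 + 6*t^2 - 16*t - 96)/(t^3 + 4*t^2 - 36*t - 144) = (t - 4)/(t - 6)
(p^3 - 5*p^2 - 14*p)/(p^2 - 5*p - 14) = p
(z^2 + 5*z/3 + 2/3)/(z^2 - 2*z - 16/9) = 3*(z + 1)/(3*z - 8)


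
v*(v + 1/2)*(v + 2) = v^3 + 5*v^2/2 + v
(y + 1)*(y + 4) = y^2 + 5*y + 4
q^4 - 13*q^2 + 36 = (q - 3)*(q - 2)*(q + 2)*(q + 3)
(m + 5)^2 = m^2 + 10*m + 25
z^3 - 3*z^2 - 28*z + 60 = (z - 6)*(z - 2)*(z + 5)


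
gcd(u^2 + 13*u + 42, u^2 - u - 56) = u + 7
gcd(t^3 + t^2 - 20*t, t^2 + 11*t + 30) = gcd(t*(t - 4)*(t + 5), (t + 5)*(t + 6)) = t + 5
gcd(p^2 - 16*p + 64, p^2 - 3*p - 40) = p - 8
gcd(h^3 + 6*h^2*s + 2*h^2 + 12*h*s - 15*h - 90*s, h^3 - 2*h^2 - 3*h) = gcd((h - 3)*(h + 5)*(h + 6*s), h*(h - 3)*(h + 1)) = h - 3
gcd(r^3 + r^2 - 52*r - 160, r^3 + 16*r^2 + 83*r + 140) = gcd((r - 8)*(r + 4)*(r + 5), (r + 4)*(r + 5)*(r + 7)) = r^2 + 9*r + 20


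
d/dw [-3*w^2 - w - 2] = -6*w - 1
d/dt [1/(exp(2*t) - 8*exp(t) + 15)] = 2*(4 - exp(t))*exp(t)/(exp(2*t) - 8*exp(t) + 15)^2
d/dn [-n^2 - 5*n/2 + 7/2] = -2*n - 5/2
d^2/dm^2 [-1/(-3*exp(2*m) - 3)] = 4*(exp(2*m) - 1)*exp(2*m)/(3*(exp(2*m) + 1)^3)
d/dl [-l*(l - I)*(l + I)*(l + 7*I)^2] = -5*l^4 - 56*I*l^3 + 144*l^2 - 28*I*l + 49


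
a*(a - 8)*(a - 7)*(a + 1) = a^4 - 14*a^3 + 41*a^2 + 56*a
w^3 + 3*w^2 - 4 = (w - 1)*(w + 2)^2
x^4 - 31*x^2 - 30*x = x*(x - 6)*(x + 1)*(x + 5)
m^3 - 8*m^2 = m^2*(m - 8)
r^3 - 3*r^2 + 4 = (r - 2)^2*(r + 1)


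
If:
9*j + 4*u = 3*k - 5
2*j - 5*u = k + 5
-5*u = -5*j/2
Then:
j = -8/5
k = -21/5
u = -4/5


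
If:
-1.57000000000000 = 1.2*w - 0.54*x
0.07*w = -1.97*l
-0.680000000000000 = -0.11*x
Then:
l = -0.05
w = 1.47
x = 6.18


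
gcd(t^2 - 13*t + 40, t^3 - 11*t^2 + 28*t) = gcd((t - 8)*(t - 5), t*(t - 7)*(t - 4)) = 1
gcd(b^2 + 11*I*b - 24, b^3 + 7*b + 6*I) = 1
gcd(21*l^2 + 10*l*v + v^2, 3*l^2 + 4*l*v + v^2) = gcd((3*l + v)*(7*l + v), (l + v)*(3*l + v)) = 3*l + v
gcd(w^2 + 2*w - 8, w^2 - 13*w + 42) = 1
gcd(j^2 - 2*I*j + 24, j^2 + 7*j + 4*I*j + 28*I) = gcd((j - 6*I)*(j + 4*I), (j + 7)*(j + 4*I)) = j + 4*I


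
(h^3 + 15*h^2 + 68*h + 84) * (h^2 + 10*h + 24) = h^5 + 25*h^4 + 242*h^3 + 1124*h^2 + 2472*h + 2016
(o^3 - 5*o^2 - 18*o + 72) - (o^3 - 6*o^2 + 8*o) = o^2 - 26*o + 72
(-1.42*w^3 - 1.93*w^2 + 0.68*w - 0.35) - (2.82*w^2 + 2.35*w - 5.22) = -1.42*w^3 - 4.75*w^2 - 1.67*w + 4.87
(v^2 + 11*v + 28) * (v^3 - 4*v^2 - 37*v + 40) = v^5 + 7*v^4 - 53*v^3 - 479*v^2 - 596*v + 1120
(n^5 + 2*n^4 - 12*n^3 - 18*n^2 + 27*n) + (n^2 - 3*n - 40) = n^5 + 2*n^4 - 12*n^3 - 17*n^2 + 24*n - 40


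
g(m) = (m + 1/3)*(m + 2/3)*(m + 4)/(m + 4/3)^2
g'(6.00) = 1.06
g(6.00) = 7.85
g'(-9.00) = 1.07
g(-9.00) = -6.14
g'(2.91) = 1.16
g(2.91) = 4.45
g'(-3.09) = 2.88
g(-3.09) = 1.97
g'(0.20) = 1.62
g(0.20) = 0.83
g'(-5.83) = 1.23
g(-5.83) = -2.57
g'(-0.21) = 1.49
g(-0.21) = 0.17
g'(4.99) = 1.08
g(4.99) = 6.77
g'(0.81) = 1.46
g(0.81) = 1.77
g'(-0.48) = 0.47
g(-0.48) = -0.13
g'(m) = (m + 1/3)*(m + 2/3)/(m + 4/3)^2 - 2*(m + 1/3)*(m + 2/3)*(m + 4)/(m + 4/3)^3 + (m + 1/3)*(m + 4)/(m + 4/3)^2 + (m + 2/3)*(m + 4)/(m + 4/3)^2 = (27*m^3 + 108*m^2 + 246*m + 104)/(27*m^3 + 108*m^2 + 144*m + 64)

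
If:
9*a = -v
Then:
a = -v/9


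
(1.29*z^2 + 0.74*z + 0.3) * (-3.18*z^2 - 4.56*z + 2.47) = -4.1022*z^4 - 8.2356*z^3 - 1.1421*z^2 + 0.4598*z + 0.741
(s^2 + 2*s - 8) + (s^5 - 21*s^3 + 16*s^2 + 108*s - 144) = s^5 - 21*s^3 + 17*s^2 + 110*s - 152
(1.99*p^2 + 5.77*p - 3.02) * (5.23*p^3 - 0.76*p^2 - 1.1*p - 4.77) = 10.4077*p^5 + 28.6647*p^4 - 22.3688*p^3 - 13.5441*p^2 - 24.2009*p + 14.4054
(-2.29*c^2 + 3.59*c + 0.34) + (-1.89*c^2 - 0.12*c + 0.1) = -4.18*c^2 + 3.47*c + 0.44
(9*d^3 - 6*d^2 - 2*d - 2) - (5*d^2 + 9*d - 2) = 9*d^3 - 11*d^2 - 11*d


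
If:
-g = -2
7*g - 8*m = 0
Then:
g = 2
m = 7/4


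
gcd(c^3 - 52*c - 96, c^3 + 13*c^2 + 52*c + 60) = c^2 + 8*c + 12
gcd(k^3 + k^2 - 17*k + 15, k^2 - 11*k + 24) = k - 3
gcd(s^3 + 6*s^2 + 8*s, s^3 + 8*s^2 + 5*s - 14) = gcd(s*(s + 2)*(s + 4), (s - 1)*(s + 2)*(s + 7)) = s + 2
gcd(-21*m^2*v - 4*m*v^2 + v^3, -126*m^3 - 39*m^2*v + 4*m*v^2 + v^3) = 3*m + v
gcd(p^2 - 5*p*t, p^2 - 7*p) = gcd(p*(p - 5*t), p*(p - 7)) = p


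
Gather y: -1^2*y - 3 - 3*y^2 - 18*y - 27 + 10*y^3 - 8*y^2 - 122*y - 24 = 10*y^3 - 11*y^2 - 141*y - 54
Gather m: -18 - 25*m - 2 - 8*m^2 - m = -8*m^2 - 26*m - 20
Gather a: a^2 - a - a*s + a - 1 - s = a^2 - a*s - s - 1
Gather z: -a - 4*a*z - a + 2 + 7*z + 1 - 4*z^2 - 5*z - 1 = -2*a - 4*z^2 + z*(2 - 4*a) + 2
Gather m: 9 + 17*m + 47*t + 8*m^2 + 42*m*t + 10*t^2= 8*m^2 + m*(42*t + 17) + 10*t^2 + 47*t + 9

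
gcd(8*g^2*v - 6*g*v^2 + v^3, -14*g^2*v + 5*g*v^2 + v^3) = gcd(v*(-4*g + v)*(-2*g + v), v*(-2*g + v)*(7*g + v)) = -2*g*v + v^2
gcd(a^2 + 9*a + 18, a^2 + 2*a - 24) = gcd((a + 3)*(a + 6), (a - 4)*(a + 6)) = a + 6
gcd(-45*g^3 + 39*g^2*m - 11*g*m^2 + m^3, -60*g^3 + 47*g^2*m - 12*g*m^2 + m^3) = 15*g^2 - 8*g*m + m^2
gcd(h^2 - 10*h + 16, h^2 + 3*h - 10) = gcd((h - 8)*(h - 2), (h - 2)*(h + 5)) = h - 2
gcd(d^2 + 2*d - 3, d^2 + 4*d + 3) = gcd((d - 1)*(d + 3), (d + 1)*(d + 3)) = d + 3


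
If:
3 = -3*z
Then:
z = -1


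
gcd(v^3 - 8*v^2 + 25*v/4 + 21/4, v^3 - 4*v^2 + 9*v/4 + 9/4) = v^2 - v - 3/4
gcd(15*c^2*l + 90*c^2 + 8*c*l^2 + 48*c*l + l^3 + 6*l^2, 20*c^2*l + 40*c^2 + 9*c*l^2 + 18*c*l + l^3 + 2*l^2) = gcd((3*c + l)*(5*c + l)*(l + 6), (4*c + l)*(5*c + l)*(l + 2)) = 5*c + l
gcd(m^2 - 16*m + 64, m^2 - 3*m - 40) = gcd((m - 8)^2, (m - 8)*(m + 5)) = m - 8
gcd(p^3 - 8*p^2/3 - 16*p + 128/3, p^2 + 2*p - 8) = p + 4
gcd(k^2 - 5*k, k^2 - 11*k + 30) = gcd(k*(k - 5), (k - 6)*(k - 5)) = k - 5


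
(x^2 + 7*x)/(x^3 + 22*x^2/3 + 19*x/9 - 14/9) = 9*x/(9*x^2 + 3*x - 2)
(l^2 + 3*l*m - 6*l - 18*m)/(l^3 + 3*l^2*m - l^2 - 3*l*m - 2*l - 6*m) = (l - 6)/(l^2 - l - 2)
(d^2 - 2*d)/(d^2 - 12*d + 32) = d*(d - 2)/(d^2 - 12*d + 32)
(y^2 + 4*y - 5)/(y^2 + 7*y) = (y^2 + 4*y - 5)/(y*(y + 7))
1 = 1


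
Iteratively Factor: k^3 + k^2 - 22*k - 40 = (k + 4)*(k^2 - 3*k - 10) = (k - 5)*(k + 4)*(k + 2)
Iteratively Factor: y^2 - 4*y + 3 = (y - 3)*(y - 1)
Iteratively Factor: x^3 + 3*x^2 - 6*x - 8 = (x + 1)*(x^2 + 2*x - 8) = (x + 1)*(x + 4)*(x - 2)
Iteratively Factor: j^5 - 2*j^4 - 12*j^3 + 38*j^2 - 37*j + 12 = (j - 1)*(j^4 - j^3 - 13*j^2 + 25*j - 12) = (j - 1)^2*(j^3 - 13*j + 12) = (j - 1)^3*(j^2 + j - 12) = (j - 3)*(j - 1)^3*(j + 4)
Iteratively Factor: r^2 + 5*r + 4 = (r + 4)*(r + 1)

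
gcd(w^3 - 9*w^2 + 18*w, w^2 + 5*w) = w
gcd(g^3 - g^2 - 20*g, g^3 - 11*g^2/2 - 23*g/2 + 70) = g - 5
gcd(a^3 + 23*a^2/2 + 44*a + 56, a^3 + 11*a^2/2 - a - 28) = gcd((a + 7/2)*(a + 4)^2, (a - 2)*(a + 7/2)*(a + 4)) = a^2 + 15*a/2 + 14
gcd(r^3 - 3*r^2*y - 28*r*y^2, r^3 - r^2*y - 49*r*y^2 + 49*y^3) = -r + 7*y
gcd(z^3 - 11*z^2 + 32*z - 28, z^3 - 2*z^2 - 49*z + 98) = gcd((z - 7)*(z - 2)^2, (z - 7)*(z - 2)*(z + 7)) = z^2 - 9*z + 14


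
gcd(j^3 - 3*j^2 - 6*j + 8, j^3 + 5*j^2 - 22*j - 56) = j^2 - 2*j - 8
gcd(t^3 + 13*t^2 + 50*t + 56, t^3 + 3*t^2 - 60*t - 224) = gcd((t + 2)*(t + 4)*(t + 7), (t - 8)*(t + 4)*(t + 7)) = t^2 + 11*t + 28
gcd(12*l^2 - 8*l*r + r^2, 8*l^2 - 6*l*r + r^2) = -2*l + r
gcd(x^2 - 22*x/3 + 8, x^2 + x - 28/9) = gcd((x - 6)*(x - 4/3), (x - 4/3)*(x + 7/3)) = x - 4/3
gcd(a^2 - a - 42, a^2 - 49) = a - 7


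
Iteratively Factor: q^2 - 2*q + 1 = (q - 1)*(q - 1)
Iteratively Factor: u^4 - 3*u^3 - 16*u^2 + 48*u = (u - 4)*(u^3 + u^2 - 12*u) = (u - 4)*(u + 4)*(u^2 - 3*u) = u*(u - 4)*(u + 4)*(u - 3)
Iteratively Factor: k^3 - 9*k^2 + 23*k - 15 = (k - 3)*(k^2 - 6*k + 5) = (k - 3)*(k - 1)*(k - 5)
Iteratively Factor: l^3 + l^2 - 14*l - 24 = (l + 3)*(l^2 - 2*l - 8) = (l + 2)*(l + 3)*(l - 4)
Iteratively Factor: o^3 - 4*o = (o - 2)*(o^2 + 2*o) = o*(o - 2)*(o + 2)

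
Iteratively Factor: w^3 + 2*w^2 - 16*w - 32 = (w + 2)*(w^2 - 16) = (w + 2)*(w + 4)*(w - 4)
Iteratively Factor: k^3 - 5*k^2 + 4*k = (k - 1)*(k^2 - 4*k) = k*(k - 1)*(k - 4)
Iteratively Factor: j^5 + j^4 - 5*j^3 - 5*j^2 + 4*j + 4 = (j - 1)*(j^4 + 2*j^3 - 3*j^2 - 8*j - 4) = (j - 2)*(j - 1)*(j^3 + 4*j^2 + 5*j + 2) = (j - 2)*(j - 1)*(j + 1)*(j^2 + 3*j + 2) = (j - 2)*(j - 1)*(j + 1)^2*(j + 2)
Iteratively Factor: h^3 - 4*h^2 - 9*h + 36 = (h + 3)*(h^2 - 7*h + 12) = (h - 3)*(h + 3)*(h - 4)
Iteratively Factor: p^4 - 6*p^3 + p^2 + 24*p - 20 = (p - 1)*(p^3 - 5*p^2 - 4*p + 20) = (p - 5)*(p - 1)*(p^2 - 4) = (p - 5)*(p - 2)*(p - 1)*(p + 2)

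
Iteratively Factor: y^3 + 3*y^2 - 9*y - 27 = (y + 3)*(y^2 - 9) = (y + 3)^2*(y - 3)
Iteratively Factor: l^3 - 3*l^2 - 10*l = (l + 2)*(l^2 - 5*l) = (l - 5)*(l + 2)*(l)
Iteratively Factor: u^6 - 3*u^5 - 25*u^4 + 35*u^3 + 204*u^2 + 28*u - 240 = (u - 1)*(u^5 - 2*u^4 - 27*u^3 + 8*u^2 + 212*u + 240) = (u - 1)*(u + 2)*(u^4 - 4*u^3 - 19*u^2 + 46*u + 120) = (u - 5)*(u - 1)*(u + 2)*(u^3 + u^2 - 14*u - 24) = (u - 5)*(u - 4)*(u - 1)*(u + 2)*(u^2 + 5*u + 6) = (u - 5)*(u - 4)*(u - 1)*(u + 2)^2*(u + 3)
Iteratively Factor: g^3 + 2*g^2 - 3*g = (g - 1)*(g^2 + 3*g) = g*(g - 1)*(g + 3)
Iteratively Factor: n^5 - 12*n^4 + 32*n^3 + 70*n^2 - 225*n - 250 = (n + 2)*(n^4 - 14*n^3 + 60*n^2 - 50*n - 125) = (n + 1)*(n + 2)*(n^3 - 15*n^2 + 75*n - 125) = (n - 5)*(n + 1)*(n + 2)*(n^2 - 10*n + 25) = (n - 5)^2*(n + 1)*(n + 2)*(n - 5)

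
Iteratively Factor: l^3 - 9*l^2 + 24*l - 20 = (l - 5)*(l^2 - 4*l + 4) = (l - 5)*(l - 2)*(l - 2)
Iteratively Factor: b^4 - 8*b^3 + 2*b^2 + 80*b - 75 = (b - 5)*(b^3 - 3*b^2 - 13*b + 15) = (b - 5)*(b - 1)*(b^2 - 2*b - 15) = (b - 5)*(b - 1)*(b + 3)*(b - 5)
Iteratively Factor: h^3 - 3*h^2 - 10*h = (h)*(h^2 - 3*h - 10) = h*(h + 2)*(h - 5)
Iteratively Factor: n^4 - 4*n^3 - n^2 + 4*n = (n - 4)*(n^3 - n) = (n - 4)*(n - 1)*(n^2 + n) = n*(n - 4)*(n - 1)*(n + 1)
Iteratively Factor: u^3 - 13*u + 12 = (u - 3)*(u^2 + 3*u - 4) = (u - 3)*(u - 1)*(u + 4)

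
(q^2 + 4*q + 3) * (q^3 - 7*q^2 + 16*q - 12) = q^5 - 3*q^4 - 9*q^3 + 31*q^2 - 36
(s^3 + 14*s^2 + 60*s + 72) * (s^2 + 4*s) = s^5 + 18*s^4 + 116*s^3 + 312*s^2 + 288*s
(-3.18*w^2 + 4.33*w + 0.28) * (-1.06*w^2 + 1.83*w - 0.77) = 3.3708*w^4 - 10.4092*w^3 + 10.0757*w^2 - 2.8217*w - 0.2156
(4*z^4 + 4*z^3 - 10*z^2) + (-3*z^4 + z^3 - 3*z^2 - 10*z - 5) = z^4 + 5*z^3 - 13*z^2 - 10*z - 5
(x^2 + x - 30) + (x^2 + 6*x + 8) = 2*x^2 + 7*x - 22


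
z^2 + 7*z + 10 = (z + 2)*(z + 5)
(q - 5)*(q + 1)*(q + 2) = q^3 - 2*q^2 - 13*q - 10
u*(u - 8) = u^2 - 8*u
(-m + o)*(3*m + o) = -3*m^2 + 2*m*o + o^2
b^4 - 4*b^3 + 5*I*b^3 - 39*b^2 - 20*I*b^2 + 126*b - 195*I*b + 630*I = (b - 7)*(b - 3)*(b + 6)*(b + 5*I)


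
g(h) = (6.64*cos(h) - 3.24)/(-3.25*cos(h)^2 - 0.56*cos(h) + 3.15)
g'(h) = (-6.5*sin(h)*cos(h) - 0.56*sin(h))*(6.64*cos(h) - 3.24)/(-3.25*cos(h)^2 - 0.56*cos(h) + 3.15)^2 - 6.64*sin(h)/(-3.25*cos(h)^2 - 0.56*cos(h) + 3.15) = (-21.58*cos(h)^2 + 21.06*cos(h) - 19.1016)*sin(h)/(10.5625*cos(h)^4 + 3.64*cos(h)^3 - 20.1614*cos(h)^2 - 3.528*cos(h) + 9.9225)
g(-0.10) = -5.39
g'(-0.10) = 4.99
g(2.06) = -2.36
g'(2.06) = -4.10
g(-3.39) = -15.14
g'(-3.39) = -35.97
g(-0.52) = 11.66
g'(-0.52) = 181.18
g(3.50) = -11.47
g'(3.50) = 29.81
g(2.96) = -17.55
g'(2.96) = -35.36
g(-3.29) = -18.68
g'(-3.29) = -32.76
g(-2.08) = -2.44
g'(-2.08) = 4.29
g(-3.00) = -18.90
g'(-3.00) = 32.00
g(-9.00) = -9.65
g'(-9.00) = 25.02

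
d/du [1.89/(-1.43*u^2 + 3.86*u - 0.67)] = (5.4054*u - 7.2954)/(1.43*u^2 - 3.86*u + 0.67)^2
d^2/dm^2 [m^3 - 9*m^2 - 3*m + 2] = 6*m - 18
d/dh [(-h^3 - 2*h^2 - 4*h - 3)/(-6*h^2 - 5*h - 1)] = (6*h^4 + 10*h^3 - 11*h^2 - 32*h - 11)/(36*h^4 + 60*h^3 + 37*h^2 + 10*h + 1)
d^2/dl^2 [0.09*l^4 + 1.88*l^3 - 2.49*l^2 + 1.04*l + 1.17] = 1.08*l^2 + 11.28*l - 4.98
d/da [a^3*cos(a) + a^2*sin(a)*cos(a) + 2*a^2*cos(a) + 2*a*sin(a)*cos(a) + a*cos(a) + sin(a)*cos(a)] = -a^3*sin(a) - 2*a^2*sin(a) + 3*a^2*cos(a) + a^2*cos(2*a) - a*sin(a) + sqrt(2)*a*sin(2*a + pi/4) + 4*a*cos(a) + a*cos(2*a) + sqrt(2)*sin(2*a + pi/4) + cos(a)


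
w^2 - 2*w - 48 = (w - 8)*(w + 6)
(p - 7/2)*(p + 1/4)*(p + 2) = p^3 - 5*p^2/4 - 59*p/8 - 7/4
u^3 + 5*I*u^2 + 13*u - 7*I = (u - I)^2*(u + 7*I)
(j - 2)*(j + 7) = j^2 + 5*j - 14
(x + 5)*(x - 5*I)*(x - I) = x^3 + 5*x^2 - 6*I*x^2 - 5*x - 30*I*x - 25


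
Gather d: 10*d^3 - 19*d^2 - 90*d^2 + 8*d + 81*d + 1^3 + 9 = 10*d^3 - 109*d^2 + 89*d + 10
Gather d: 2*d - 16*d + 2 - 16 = -14*d - 14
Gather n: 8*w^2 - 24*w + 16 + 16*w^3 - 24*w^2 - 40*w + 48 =16*w^3 - 16*w^2 - 64*w + 64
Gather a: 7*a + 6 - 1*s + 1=7*a - s + 7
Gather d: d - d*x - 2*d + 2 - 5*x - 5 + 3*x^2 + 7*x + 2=d*(-x - 1) + 3*x^2 + 2*x - 1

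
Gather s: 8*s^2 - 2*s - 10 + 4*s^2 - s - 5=12*s^2 - 3*s - 15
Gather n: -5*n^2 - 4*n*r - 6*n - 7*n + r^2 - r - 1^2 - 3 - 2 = -5*n^2 + n*(-4*r - 13) + r^2 - r - 6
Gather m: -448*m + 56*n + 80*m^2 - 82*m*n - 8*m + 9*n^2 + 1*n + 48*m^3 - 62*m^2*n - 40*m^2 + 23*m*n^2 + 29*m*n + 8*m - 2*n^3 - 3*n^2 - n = 48*m^3 + m^2*(40 - 62*n) + m*(23*n^2 - 53*n - 448) - 2*n^3 + 6*n^2 + 56*n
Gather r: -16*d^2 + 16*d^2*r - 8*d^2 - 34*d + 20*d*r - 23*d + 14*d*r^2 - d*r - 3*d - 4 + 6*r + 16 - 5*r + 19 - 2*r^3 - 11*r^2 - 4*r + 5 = -24*d^2 - 60*d - 2*r^3 + r^2*(14*d - 11) + r*(16*d^2 + 19*d - 3) + 36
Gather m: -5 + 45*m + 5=45*m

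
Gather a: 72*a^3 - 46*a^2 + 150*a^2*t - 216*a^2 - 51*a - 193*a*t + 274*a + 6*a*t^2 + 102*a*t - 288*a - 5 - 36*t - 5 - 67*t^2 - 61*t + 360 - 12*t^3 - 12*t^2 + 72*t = 72*a^3 + a^2*(150*t - 262) + a*(6*t^2 - 91*t - 65) - 12*t^3 - 79*t^2 - 25*t + 350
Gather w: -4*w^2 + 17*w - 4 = -4*w^2 + 17*w - 4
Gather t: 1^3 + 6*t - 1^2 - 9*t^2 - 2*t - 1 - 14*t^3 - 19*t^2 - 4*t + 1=-14*t^3 - 28*t^2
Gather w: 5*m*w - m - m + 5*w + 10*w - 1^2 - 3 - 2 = -2*m + w*(5*m + 15) - 6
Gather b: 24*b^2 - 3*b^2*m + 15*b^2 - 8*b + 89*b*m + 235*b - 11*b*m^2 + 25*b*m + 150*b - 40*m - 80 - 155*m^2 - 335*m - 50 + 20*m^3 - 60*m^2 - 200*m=b^2*(39 - 3*m) + b*(-11*m^2 + 114*m + 377) + 20*m^3 - 215*m^2 - 575*m - 130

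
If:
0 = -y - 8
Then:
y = -8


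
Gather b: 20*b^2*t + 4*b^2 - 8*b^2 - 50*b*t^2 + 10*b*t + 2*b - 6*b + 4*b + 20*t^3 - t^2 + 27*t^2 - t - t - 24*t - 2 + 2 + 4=b^2*(20*t - 4) + b*(-50*t^2 + 10*t) + 20*t^3 + 26*t^2 - 26*t + 4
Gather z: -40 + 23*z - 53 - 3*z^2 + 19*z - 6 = -3*z^2 + 42*z - 99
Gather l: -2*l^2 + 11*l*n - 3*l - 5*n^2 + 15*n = -2*l^2 + l*(11*n - 3) - 5*n^2 + 15*n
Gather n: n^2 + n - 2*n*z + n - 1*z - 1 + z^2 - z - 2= n^2 + n*(2 - 2*z) + z^2 - 2*z - 3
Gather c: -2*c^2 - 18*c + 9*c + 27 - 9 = -2*c^2 - 9*c + 18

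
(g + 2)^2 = g^2 + 4*g + 4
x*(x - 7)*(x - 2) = x^3 - 9*x^2 + 14*x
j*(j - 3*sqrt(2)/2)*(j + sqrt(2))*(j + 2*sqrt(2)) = j^4 + 3*sqrt(2)*j^3/2 - 5*j^2 - 6*sqrt(2)*j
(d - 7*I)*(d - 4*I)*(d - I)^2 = d^4 - 13*I*d^3 - 51*d^2 + 67*I*d + 28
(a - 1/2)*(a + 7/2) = a^2 + 3*a - 7/4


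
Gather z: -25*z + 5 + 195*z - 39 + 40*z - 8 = 210*z - 42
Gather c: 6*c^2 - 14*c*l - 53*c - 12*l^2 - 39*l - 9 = 6*c^2 + c*(-14*l - 53) - 12*l^2 - 39*l - 9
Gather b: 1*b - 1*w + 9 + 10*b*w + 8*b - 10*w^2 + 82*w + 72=b*(10*w + 9) - 10*w^2 + 81*w + 81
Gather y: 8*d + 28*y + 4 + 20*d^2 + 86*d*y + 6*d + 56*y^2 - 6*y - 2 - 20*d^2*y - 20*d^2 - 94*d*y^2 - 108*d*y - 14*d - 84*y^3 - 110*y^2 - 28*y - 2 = -84*y^3 + y^2*(-94*d - 54) + y*(-20*d^2 - 22*d - 6)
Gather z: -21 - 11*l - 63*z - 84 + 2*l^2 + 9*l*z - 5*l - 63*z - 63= 2*l^2 - 16*l + z*(9*l - 126) - 168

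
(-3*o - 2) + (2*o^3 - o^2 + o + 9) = 2*o^3 - o^2 - 2*o + 7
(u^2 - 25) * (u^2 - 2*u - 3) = u^4 - 2*u^3 - 28*u^2 + 50*u + 75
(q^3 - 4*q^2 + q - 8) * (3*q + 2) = 3*q^4 - 10*q^3 - 5*q^2 - 22*q - 16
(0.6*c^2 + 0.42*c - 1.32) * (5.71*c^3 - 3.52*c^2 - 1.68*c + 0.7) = 3.426*c^5 + 0.2862*c^4 - 10.0236*c^3 + 4.3608*c^2 + 2.5116*c - 0.924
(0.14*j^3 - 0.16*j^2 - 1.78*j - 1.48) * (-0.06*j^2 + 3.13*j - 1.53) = -0.0084*j^5 + 0.4478*j^4 - 0.6082*j^3 - 5.2378*j^2 - 1.909*j + 2.2644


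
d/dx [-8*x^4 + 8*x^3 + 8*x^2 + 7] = 8*x*(-4*x^2 + 3*x + 2)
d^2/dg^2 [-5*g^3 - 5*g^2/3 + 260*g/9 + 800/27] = -30*g - 10/3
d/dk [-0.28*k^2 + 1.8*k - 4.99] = 1.8 - 0.56*k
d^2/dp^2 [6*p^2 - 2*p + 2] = 12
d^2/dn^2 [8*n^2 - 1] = 16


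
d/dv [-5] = 0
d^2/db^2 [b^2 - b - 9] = 2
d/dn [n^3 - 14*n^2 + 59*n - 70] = 3*n^2 - 28*n + 59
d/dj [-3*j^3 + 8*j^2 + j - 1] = -9*j^2 + 16*j + 1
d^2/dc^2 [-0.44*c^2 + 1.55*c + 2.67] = -0.880000000000000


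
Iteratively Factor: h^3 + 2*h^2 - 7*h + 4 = (h + 4)*(h^2 - 2*h + 1) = (h - 1)*(h + 4)*(h - 1)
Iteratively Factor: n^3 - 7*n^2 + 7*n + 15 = (n - 5)*(n^2 - 2*n - 3) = (n - 5)*(n - 3)*(n + 1)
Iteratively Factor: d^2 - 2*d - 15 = (d - 5)*(d + 3)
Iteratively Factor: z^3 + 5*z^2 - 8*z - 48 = (z - 3)*(z^2 + 8*z + 16) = (z - 3)*(z + 4)*(z + 4)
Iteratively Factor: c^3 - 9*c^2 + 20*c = (c - 5)*(c^2 - 4*c) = (c - 5)*(c - 4)*(c)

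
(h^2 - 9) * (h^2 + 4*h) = h^4 + 4*h^3 - 9*h^2 - 36*h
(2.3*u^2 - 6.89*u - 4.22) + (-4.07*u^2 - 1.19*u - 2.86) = -1.77*u^2 - 8.08*u - 7.08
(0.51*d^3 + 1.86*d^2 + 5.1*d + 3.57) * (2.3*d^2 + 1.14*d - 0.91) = 1.173*d^5 + 4.8594*d^4 + 13.3863*d^3 + 12.3324*d^2 - 0.5712*d - 3.2487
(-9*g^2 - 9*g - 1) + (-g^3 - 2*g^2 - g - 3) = -g^3 - 11*g^2 - 10*g - 4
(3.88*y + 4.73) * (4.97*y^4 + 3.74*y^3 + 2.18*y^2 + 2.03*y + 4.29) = 19.2836*y^5 + 38.0193*y^4 + 26.1486*y^3 + 18.1878*y^2 + 26.2471*y + 20.2917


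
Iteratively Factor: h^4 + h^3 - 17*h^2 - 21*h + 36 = (h + 3)*(h^3 - 2*h^2 - 11*h + 12) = (h + 3)^2*(h^2 - 5*h + 4) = (h - 4)*(h + 3)^2*(h - 1)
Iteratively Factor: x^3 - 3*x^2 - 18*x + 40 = (x + 4)*(x^2 - 7*x + 10) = (x - 5)*(x + 4)*(x - 2)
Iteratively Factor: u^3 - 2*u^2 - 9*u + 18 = (u - 2)*(u^2 - 9) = (u - 3)*(u - 2)*(u + 3)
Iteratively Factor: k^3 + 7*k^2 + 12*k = (k + 4)*(k^2 + 3*k) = k*(k + 4)*(k + 3)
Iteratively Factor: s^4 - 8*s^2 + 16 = (s - 2)*(s^3 + 2*s^2 - 4*s - 8) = (s - 2)^2*(s^2 + 4*s + 4) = (s - 2)^2*(s + 2)*(s + 2)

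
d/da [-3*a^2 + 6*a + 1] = 6 - 6*a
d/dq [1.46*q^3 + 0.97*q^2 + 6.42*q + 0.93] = 4.38*q^2 + 1.94*q + 6.42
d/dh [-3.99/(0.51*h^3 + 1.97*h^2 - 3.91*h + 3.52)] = (6.1047*h^2 + 15.7206*h - 15.6009)/(0.51*h^3 + 1.97*h^2 - 3.91*h + 3.52)^2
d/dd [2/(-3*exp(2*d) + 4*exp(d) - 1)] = (12*exp(d) - 8)*exp(d)/(3*exp(2*d) - 4*exp(d) + 1)^2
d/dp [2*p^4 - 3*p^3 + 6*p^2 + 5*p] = 8*p^3 - 9*p^2 + 12*p + 5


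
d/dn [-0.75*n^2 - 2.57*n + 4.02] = -1.5*n - 2.57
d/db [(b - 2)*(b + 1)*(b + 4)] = 3*b^2 + 6*b - 6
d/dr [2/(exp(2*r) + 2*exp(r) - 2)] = -4*(exp(r) + 1)*exp(r)/(exp(2*r) + 2*exp(r) - 2)^2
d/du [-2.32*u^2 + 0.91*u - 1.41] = 0.91 - 4.64*u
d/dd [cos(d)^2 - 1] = -sin(2*d)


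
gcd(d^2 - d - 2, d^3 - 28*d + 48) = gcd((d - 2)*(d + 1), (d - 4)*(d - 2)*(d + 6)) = d - 2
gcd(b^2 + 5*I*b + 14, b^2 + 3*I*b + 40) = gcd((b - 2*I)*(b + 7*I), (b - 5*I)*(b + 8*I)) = 1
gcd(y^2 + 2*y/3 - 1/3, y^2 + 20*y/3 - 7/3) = y - 1/3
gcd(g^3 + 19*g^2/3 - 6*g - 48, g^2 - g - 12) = g + 3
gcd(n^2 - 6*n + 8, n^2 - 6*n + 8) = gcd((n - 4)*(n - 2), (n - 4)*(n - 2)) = n^2 - 6*n + 8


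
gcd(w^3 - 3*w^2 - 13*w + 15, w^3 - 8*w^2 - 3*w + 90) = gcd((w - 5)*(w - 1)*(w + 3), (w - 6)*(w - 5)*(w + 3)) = w^2 - 2*w - 15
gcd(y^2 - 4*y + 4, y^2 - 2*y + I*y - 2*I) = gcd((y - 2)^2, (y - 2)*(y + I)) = y - 2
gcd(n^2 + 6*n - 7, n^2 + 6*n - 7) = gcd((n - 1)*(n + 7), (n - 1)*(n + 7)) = n^2 + 6*n - 7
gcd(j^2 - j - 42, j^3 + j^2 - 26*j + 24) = j + 6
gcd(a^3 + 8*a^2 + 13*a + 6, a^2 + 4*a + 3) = a + 1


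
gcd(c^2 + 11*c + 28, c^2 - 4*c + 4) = 1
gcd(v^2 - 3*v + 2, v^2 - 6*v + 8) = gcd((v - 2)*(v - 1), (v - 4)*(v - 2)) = v - 2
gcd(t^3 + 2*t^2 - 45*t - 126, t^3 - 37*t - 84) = t^2 - 4*t - 21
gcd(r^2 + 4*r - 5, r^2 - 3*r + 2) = r - 1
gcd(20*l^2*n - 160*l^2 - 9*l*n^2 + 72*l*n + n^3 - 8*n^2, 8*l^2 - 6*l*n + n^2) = 4*l - n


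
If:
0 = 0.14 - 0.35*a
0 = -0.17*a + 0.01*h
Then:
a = 0.40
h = 6.80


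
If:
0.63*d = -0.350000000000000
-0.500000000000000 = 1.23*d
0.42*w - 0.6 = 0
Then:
No Solution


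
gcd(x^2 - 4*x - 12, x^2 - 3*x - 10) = x + 2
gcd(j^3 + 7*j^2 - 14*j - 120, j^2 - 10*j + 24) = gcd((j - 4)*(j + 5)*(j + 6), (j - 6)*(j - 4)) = j - 4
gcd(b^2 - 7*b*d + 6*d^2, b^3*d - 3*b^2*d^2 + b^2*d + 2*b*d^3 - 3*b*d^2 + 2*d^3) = b - d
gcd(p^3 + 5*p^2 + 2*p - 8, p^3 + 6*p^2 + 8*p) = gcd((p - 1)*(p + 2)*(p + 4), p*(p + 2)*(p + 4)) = p^2 + 6*p + 8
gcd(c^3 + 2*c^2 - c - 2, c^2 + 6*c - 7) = c - 1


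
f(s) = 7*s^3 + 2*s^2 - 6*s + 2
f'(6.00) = 774.00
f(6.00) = 1550.00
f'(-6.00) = 726.00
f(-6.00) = -1402.00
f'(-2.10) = 78.21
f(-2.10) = -41.41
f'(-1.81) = 55.56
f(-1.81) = -22.10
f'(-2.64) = 129.80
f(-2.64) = -97.02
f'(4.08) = 359.89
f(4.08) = 486.23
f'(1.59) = 53.45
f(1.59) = 25.65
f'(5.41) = 630.27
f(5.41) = 1136.46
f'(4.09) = 361.65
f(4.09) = 489.84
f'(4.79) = 494.99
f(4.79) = 788.46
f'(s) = 21*s^2 + 4*s - 6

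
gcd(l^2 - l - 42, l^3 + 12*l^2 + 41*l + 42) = 1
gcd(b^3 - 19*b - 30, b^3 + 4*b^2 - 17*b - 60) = b + 3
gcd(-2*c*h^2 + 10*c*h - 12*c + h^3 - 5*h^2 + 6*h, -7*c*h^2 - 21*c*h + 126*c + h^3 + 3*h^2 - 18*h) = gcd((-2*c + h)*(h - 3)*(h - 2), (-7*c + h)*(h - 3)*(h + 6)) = h - 3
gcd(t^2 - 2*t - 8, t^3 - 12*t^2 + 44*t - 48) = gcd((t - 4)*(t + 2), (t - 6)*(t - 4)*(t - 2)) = t - 4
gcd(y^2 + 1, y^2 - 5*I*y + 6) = y + I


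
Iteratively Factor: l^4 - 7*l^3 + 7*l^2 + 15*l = (l - 3)*(l^3 - 4*l^2 - 5*l) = (l - 3)*(l + 1)*(l^2 - 5*l) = (l - 5)*(l - 3)*(l + 1)*(l)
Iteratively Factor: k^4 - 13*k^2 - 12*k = (k - 4)*(k^3 + 4*k^2 + 3*k) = (k - 4)*(k + 3)*(k^2 + k) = k*(k - 4)*(k + 3)*(k + 1)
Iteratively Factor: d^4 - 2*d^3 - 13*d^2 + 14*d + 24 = (d + 3)*(d^3 - 5*d^2 + 2*d + 8) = (d - 4)*(d + 3)*(d^2 - d - 2) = (d - 4)*(d - 2)*(d + 3)*(d + 1)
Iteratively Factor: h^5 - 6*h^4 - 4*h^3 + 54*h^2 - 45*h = (h + 3)*(h^4 - 9*h^3 + 23*h^2 - 15*h) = (h - 3)*(h + 3)*(h^3 - 6*h^2 + 5*h) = (h - 3)*(h - 1)*(h + 3)*(h^2 - 5*h) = h*(h - 3)*(h - 1)*(h + 3)*(h - 5)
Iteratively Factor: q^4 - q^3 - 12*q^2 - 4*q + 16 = (q + 2)*(q^3 - 3*q^2 - 6*q + 8) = (q + 2)^2*(q^2 - 5*q + 4) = (q - 4)*(q + 2)^2*(q - 1)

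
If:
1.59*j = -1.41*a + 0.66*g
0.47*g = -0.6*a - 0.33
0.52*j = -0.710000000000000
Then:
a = 0.76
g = -1.67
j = -1.37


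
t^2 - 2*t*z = t*(t - 2*z)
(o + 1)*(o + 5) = o^2 + 6*o + 5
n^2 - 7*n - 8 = (n - 8)*(n + 1)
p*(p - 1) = p^2 - p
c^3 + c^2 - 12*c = c*(c - 3)*(c + 4)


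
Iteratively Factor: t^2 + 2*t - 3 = (t + 3)*(t - 1)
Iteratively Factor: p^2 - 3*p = (p - 3)*(p)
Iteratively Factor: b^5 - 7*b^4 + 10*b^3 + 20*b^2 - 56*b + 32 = (b - 2)*(b^4 - 5*b^3 + 20*b - 16) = (b - 4)*(b - 2)*(b^3 - b^2 - 4*b + 4) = (b - 4)*(b - 2)*(b + 2)*(b^2 - 3*b + 2) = (b - 4)*(b - 2)^2*(b + 2)*(b - 1)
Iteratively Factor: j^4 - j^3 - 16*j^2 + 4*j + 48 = (j - 4)*(j^3 + 3*j^2 - 4*j - 12) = (j - 4)*(j - 2)*(j^2 + 5*j + 6) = (j - 4)*(j - 2)*(j + 2)*(j + 3)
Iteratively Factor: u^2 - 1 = (u - 1)*(u + 1)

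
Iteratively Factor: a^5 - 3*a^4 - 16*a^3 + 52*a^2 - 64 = (a - 2)*(a^4 - a^3 - 18*a^2 + 16*a + 32) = (a - 2)*(a + 1)*(a^3 - 2*a^2 - 16*a + 32) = (a - 4)*(a - 2)*(a + 1)*(a^2 + 2*a - 8) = (a - 4)*(a - 2)*(a + 1)*(a + 4)*(a - 2)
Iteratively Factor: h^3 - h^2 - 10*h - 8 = (h - 4)*(h^2 + 3*h + 2) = (h - 4)*(h + 1)*(h + 2)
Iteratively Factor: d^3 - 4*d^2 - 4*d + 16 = (d + 2)*(d^2 - 6*d + 8) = (d - 2)*(d + 2)*(d - 4)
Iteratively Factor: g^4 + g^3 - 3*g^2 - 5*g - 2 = (g + 1)*(g^3 - 3*g - 2) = (g + 1)^2*(g^2 - g - 2) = (g + 1)^3*(g - 2)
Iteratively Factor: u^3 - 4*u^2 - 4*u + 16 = (u + 2)*(u^2 - 6*u + 8) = (u - 4)*(u + 2)*(u - 2)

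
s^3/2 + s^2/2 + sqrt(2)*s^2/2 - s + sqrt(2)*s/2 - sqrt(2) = (s/2 + sqrt(2)/2)*(s - 1)*(s + 2)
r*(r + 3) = r^2 + 3*r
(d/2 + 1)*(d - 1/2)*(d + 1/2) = d^3/2 + d^2 - d/8 - 1/4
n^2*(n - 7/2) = n^3 - 7*n^2/2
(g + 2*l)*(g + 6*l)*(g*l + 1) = g^3*l + 8*g^2*l^2 + g^2 + 12*g*l^3 + 8*g*l + 12*l^2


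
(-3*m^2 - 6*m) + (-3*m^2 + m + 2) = -6*m^2 - 5*m + 2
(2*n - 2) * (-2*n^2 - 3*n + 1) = -4*n^3 - 2*n^2 + 8*n - 2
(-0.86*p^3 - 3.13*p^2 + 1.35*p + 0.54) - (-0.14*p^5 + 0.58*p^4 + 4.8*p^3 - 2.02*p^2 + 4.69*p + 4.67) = 0.14*p^5 - 0.58*p^4 - 5.66*p^3 - 1.11*p^2 - 3.34*p - 4.13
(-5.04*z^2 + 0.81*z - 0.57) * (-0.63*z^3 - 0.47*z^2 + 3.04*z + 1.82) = 3.1752*z^5 + 1.8585*z^4 - 15.3432*z^3 - 6.4425*z^2 - 0.2586*z - 1.0374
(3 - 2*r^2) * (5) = 15 - 10*r^2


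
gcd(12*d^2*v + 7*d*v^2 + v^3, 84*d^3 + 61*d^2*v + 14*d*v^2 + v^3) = 12*d^2 + 7*d*v + v^2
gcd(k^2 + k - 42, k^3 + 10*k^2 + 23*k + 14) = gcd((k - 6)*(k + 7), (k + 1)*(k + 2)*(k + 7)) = k + 7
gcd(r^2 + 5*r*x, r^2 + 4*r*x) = r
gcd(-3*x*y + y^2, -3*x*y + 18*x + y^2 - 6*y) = 3*x - y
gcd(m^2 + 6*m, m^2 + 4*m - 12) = m + 6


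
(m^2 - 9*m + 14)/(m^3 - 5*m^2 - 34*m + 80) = (m - 7)/(m^2 - 3*m - 40)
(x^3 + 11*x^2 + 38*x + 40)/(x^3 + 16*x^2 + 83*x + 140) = (x + 2)/(x + 7)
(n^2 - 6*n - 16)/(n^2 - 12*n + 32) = (n + 2)/(n - 4)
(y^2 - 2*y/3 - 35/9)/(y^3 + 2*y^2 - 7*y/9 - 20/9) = (3*y - 7)/(3*y^2 + y - 4)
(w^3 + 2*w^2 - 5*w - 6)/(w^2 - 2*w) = w + 4 + 3/w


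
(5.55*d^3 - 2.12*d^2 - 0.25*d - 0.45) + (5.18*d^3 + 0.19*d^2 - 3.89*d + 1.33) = 10.73*d^3 - 1.93*d^2 - 4.14*d + 0.88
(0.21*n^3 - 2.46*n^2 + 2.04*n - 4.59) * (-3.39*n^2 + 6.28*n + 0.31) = -0.7119*n^5 + 9.6582*n^4 - 22.2993*n^3 + 27.6087*n^2 - 28.1928*n - 1.4229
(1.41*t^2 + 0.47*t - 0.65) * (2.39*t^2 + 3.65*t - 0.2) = 3.3699*t^4 + 6.2698*t^3 - 0.12*t^2 - 2.4665*t + 0.13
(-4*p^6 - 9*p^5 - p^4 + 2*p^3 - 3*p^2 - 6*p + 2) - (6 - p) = -4*p^6 - 9*p^5 - p^4 + 2*p^3 - 3*p^2 - 5*p - 4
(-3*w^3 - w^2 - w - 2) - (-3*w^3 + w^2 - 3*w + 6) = -2*w^2 + 2*w - 8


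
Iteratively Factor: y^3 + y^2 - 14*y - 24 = (y + 3)*(y^2 - 2*y - 8) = (y - 4)*(y + 3)*(y + 2)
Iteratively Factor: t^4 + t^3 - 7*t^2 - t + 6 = (t - 2)*(t^3 + 3*t^2 - t - 3) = (t - 2)*(t + 1)*(t^2 + 2*t - 3) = (t - 2)*(t - 1)*(t + 1)*(t + 3)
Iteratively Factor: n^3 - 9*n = (n)*(n^2 - 9) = n*(n + 3)*(n - 3)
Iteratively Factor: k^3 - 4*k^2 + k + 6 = (k - 2)*(k^2 - 2*k - 3) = (k - 2)*(k + 1)*(k - 3)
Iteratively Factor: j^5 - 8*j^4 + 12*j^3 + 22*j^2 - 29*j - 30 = (j - 2)*(j^4 - 6*j^3 + 22*j + 15) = (j - 2)*(j + 1)*(j^3 - 7*j^2 + 7*j + 15) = (j - 2)*(j + 1)^2*(j^2 - 8*j + 15) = (j - 3)*(j - 2)*(j + 1)^2*(j - 5)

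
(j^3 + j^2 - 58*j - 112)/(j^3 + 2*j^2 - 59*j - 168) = (j + 2)/(j + 3)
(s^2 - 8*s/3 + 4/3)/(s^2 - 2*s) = (s - 2/3)/s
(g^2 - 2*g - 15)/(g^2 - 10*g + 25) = (g + 3)/(g - 5)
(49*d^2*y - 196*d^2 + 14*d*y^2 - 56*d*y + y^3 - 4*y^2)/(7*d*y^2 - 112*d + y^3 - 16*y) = (7*d + y)/(y + 4)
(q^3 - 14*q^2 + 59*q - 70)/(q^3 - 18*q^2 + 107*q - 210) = (q - 2)/(q - 6)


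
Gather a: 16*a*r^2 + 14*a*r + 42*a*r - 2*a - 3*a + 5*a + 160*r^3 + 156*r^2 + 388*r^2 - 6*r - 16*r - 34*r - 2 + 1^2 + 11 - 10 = a*(16*r^2 + 56*r) + 160*r^3 + 544*r^2 - 56*r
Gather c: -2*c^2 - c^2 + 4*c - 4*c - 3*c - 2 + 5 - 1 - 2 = -3*c^2 - 3*c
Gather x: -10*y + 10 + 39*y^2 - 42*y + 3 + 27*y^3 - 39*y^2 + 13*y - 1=27*y^3 - 39*y + 12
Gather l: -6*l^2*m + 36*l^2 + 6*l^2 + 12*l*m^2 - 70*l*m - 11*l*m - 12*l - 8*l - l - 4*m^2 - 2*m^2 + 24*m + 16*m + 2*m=l^2*(42 - 6*m) + l*(12*m^2 - 81*m - 21) - 6*m^2 + 42*m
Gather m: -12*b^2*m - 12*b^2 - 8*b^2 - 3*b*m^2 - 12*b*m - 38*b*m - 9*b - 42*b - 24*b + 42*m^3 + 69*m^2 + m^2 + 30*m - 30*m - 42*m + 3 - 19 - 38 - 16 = -20*b^2 - 75*b + 42*m^3 + m^2*(70 - 3*b) + m*(-12*b^2 - 50*b - 42) - 70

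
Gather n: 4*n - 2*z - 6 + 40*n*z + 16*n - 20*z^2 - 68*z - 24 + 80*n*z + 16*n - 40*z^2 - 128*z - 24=n*(120*z + 36) - 60*z^2 - 198*z - 54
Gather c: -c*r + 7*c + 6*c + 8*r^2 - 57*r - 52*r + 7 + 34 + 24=c*(13 - r) + 8*r^2 - 109*r + 65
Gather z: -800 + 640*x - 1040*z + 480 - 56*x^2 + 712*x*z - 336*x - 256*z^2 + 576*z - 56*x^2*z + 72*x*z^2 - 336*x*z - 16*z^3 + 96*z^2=-56*x^2 + 304*x - 16*z^3 + z^2*(72*x - 160) + z*(-56*x^2 + 376*x - 464) - 320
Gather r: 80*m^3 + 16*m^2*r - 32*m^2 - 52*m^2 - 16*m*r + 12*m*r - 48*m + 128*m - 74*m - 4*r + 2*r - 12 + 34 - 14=80*m^3 - 84*m^2 + 6*m + r*(16*m^2 - 4*m - 2) + 8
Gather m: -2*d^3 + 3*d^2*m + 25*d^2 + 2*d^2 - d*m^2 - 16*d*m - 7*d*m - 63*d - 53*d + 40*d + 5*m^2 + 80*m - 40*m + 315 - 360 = -2*d^3 + 27*d^2 - 76*d + m^2*(5 - d) + m*(3*d^2 - 23*d + 40) - 45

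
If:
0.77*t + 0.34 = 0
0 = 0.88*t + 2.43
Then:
No Solution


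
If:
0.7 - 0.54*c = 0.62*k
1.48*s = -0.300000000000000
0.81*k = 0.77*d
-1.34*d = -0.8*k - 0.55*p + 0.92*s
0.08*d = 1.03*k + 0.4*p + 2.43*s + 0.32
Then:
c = 1.04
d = 0.23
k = 0.22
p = -0.09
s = -0.20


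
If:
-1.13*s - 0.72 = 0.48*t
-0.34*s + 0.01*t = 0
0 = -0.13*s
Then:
No Solution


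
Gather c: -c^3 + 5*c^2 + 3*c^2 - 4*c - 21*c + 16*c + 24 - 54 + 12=-c^3 + 8*c^2 - 9*c - 18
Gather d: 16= 16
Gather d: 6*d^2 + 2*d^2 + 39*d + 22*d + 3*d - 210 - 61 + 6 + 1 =8*d^2 + 64*d - 264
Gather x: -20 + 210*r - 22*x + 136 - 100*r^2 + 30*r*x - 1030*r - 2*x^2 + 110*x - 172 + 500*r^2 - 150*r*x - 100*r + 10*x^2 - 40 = 400*r^2 - 920*r + 8*x^2 + x*(88 - 120*r) - 96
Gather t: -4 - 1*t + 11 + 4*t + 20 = 3*t + 27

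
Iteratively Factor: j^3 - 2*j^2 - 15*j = (j - 5)*(j^2 + 3*j) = j*(j - 5)*(j + 3)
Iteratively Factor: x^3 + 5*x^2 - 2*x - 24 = (x + 3)*(x^2 + 2*x - 8) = (x - 2)*(x + 3)*(x + 4)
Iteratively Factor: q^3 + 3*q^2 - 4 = (q - 1)*(q^2 + 4*q + 4) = (q - 1)*(q + 2)*(q + 2)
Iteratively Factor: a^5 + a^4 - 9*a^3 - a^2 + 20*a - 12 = (a + 2)*(a^4 - a^3 - 7*a^2 + 13*a - 6) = (a - 2)*(a + 2)*(a^3 + a^2 - 5*a + 3) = (a - 2)*(a - 1)*(a + 2)*(a^2 + 2*a - 3) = (a - 2)*(a - 1)^2*(a + 2)*(a + 3)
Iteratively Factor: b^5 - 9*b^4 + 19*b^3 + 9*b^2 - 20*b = (b - 1)*(b^4 - 8*b^3 + 11*b^2 + 20*b) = (b - 4)*(b - 1)*(b^3 - 4*b^2 - 5*b) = (b - 5)*(b - 4)*(b - 1)*(b^2 + b) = (b - 5)*(b - 4)*(b - 1)*(b + 1)*(b)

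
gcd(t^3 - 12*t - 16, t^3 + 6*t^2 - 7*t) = 1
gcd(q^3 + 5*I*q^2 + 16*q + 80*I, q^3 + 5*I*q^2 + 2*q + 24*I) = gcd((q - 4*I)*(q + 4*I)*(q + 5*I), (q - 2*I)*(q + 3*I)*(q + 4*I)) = q + 4*I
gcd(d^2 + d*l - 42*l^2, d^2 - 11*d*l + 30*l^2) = d - 6*l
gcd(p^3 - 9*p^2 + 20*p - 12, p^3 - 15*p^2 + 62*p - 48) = p^2 - 7*p + 6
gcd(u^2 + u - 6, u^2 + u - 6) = u^2 + u - 6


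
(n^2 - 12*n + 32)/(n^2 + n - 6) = (n^2 - 12*n + 32)/(n^2 + n - 6)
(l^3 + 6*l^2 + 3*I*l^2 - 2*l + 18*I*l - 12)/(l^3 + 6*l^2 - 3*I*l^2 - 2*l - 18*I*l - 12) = (l^2 + 3*I*l - 2)/(l^2 - 3*I*l - 2)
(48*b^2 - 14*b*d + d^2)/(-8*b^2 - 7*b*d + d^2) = (-6*b + d)/(b + d)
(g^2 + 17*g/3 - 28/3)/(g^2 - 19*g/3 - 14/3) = (-3*g^2 - 17*g + 28)/(-3*g^2 + 19*g + 14)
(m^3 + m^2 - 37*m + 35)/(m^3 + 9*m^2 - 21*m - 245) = (m - 1)/(m + 7)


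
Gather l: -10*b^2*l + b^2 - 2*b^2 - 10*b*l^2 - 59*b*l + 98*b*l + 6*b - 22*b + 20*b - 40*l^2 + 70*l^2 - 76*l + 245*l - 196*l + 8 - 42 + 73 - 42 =-b^2 + 4*b + l^2*(30 - 10*b) + l*(-10*b^2 + 39*b - 27) - 3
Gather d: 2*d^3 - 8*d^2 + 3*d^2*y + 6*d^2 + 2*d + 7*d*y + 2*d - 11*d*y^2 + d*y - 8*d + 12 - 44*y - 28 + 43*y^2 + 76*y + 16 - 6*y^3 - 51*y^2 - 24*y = 2*d^3 + d^2*(3*y - 2) + d*(-11*y^2 + 8*y - 4) - 6*y^3 - 8*y^2 + 8*y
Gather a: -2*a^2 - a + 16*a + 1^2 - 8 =-2*a^2 + 15*a - 7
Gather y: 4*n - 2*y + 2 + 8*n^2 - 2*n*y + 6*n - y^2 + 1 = 8*n^2 + 10*n - y^2 + y*(-2*n - 2) + 3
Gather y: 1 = 1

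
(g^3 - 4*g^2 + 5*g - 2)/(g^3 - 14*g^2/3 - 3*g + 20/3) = 3*(g^2 - 3*g + 2)/(3*g^2 - 11*g - 20)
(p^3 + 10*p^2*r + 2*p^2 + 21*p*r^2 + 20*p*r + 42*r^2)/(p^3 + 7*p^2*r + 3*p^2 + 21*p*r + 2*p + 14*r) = (p + 3*r)/(p + 1)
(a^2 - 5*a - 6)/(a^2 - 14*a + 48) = (a + 1)/(a - 8)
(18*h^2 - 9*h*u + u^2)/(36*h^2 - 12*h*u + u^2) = (-3*h + u)/(-6*h + u)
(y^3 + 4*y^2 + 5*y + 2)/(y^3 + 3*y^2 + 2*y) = (y + 1)/y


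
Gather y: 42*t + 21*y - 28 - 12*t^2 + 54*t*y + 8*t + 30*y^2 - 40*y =-12*t^2 + 50*t + 30*y^2 + y*(54*t - 19) - 28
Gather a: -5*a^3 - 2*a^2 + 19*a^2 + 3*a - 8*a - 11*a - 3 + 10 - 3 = -5*a^3 + 17*a^2 - 16*a + 4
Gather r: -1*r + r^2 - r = r^2 - 2*r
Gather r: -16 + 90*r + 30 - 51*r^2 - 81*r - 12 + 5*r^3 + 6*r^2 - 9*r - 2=5*r^3 - 45*r^2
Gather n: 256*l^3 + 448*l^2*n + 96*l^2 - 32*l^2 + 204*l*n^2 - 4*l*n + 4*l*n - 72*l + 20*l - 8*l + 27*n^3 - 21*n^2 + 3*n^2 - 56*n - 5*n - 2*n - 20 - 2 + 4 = 256*l^3 + 64*l^2 - 60*l + 27*n^3 + n^2*(204*l - 18) + n*(448*l^2 - 63) - 18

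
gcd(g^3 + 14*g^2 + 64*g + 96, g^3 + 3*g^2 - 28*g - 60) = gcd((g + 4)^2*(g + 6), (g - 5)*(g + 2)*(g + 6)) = g + 6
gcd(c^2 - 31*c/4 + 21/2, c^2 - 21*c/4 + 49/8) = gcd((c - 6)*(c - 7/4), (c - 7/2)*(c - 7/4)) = c - 7/4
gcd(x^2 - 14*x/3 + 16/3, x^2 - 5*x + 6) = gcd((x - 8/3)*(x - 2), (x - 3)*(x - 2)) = x - 2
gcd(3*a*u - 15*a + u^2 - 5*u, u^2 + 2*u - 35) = u - 5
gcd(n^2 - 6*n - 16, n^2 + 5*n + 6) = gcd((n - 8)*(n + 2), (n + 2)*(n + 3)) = n + 2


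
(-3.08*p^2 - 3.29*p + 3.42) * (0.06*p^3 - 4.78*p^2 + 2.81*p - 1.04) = -0.1848*p^5 + 14.525*p^4 + 7.2766*p^3 - 22.3893*p^2 + 13.0318*p - 3.5568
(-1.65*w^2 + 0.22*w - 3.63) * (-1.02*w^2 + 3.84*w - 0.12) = 1.683*w^4 - 6.5604*w^3 + 4.7454*w^2 - 13.9656*w + 0.4356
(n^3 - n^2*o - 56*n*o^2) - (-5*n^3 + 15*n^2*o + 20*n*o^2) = 6*n^3 - 16*n^2*o - 76*n*o^2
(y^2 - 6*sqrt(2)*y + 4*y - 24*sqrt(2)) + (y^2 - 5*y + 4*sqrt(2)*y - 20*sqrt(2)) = 2*y^2 - 2*sqrt(2)*y - y - 44*sqrt(2)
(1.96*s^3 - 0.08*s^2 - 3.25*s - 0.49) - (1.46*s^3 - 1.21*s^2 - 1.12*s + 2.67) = 0.5*s^3 + 1.13*s^2 - 2.13*s - 3.16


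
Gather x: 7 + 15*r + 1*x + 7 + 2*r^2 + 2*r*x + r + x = 2*r^2 + 16*r + x*(2*r + 2) + 14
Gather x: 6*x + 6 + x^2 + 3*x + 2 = x^2 + 9*x + 8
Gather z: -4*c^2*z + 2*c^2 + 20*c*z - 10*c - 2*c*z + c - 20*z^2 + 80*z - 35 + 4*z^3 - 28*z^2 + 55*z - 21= 2*c^2 - 9*c + 4*z^3 - 48*z^2 + z*(-4*c^2 + 18*c + 135) - 56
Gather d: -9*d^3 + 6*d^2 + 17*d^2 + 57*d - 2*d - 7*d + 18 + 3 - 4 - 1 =-9*d^3 + 23*d^2 + 48*d + 16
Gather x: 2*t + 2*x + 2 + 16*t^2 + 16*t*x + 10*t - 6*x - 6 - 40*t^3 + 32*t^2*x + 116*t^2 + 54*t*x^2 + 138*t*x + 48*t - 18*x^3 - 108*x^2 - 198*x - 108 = -40*t^3 + 132*t^2 + 60*t - 18*x^3 + x^2*(54*t - 108) + x*(32*t^2 + 154*t - 202) - 112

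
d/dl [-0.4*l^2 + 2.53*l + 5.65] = 2.53 - 0.8*l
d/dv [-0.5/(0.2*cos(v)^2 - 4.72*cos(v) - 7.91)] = (2.36 - 0.2*cos(v))*sin(v)/(-0.2*cos(v)^2 + 4.72*cos(v) + 7.91)^2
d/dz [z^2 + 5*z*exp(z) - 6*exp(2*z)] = 5*z*exp(z) + 2*z - 12*exp(2*z) + 5*exp(z)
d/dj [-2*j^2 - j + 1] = -4*j - 1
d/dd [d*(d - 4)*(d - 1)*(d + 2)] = 4*d^3 - 9*d^2 - 12*d + 8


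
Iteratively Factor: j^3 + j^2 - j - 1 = (j + 1)*(j^2 - 1) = (j - 1)*(j + 1)*(j + 1)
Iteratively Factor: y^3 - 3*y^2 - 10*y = (y - 5)*(y^2 + 2*y) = (y - 5)*(y + 2)*(y)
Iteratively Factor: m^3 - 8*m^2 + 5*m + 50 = (m + 2)*(m^2 - 10*m + 25) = (m - 5)*(m + 2)*(m - 5)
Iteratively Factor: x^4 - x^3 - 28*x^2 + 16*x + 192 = (x - 4)*(x^3 + 3*x^2 - 16*x - 48) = (x - 4)*(x + 4)*(x^2 - x - 12) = (x - 4)^2*(x + 4)*(x + 3)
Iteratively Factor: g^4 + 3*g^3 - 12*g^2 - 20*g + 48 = (g + 4)*(g^3 - g^2 - 8*g + 12) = (g - 2)*(g + 4)*(g^2 + g - 6) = (g - 2)^2*(g + 4)*(g + 3)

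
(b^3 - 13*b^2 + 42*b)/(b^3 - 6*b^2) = (b - 7)/b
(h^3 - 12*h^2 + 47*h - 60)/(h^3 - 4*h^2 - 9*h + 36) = (h - 5)/(h + 3)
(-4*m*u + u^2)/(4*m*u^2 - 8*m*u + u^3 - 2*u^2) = (-4*m + u)/(4*m*u - 8*m + u^2 - 2*u)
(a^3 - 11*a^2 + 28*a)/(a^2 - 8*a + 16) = a*(a - 7)/(a - 4)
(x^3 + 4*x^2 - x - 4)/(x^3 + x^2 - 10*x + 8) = (x + 1)/(x - 2)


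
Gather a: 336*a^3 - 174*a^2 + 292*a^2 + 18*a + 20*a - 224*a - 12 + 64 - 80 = 336*a^3 + 118*a^2 - 186*a - 28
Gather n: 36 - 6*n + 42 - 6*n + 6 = 84 - 12*n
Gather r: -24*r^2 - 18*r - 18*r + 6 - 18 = -24*r^2 - 36*r - 12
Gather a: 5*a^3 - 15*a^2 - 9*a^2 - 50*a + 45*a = 5*a^3 - 24*a^2 - 5*a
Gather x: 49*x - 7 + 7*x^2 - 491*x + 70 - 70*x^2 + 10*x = -63*x^2 - 432*x + 63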